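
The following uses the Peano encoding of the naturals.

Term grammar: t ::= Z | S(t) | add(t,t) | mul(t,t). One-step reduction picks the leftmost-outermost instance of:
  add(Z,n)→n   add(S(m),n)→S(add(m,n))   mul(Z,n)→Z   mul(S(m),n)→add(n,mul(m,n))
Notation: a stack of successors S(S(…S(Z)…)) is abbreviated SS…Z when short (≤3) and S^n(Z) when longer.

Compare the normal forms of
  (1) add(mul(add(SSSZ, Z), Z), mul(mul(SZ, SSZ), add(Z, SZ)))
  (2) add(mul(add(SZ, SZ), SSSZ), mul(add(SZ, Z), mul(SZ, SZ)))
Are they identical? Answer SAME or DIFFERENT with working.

Term A:
  start: add(mul(add(SSSZ, Z), Z), mul(mul(SZ, SSZ), add(Z, SZ)))
  step 1: add(mul(S(add(SSZ, Z)), Z), mul(mul(SZ, SSZ), add(Z, SZ)))
  step 2: add(add(Z, mul(add(SSZ, Z), Z)), mul(mul(SZ, SSZ), add(Z, SZ)))
  step 3: add(mul(add(SSZ, Z), Z), mul(mul(SZ, SSZ), add(Z, SZ)))
  step 4: add(mul(S(add(SZ, Z)), Z), mul(mul(SZ, SSZ), add(Z, SZ)))
  step 5: add(add(Z, mul(add(SZ, Z), Z)), mul(mul(SZ, SSZ), add(Z, SZ)))
  step 6: add(mul(add(SZ, Z), Z), mul(mul(SZ, SSZ), add(Z, SZ)))
  step 7: add(mul(S(add(Z, Z)), Z), mul(mul(SZ, SSZ), add(Z, SZ)))
  step 8: add(add(Z, mul(add(Z, Z), Z)), mul(mul(SZ, SSZ), add(Z, SZ)))
  step 9: add(mul(add(Z, Z), Z), mul(mul(SZ, SSZ), add(Z, SZ)))
  step 10: add(mul(Z, Z), mul(mul(SZ, SSZ), add(Z, SZ)))
  step 11: add(Z, mul(mul(SZ, SSZ), add(Z, SZ)))
  step 12: mul(mul(SZ, SSZ), add(Z, SZ))
  step 13: mul(add(SSZ, mul(Z, SSZ)), add(Z, SZ))
  step 14: mul(S(add(SZ, mul(Z, SSZ))), add(Z, SZ))
  step 15: add(add(Z, SZ), mul(add(SZ, mul(Z, SSZ)), add(Z, SZ)))
  step 16: add(SZ, mul(add(SZ, mul(Z, SSZ)), add(Z, SZ)))
  step 17: S(add(Z, mul(add(SZ, mul(Z, SSZ)), add(Z, SZ))))
  step 18: S(mul(add(SZ, mul(Z, SSZ)), add(Z, SZ)))
  step 19: S(mul(S(add(Z, mul(Z, SSZ))), add(Z, SZ)))
  step 20: S(add(add(Z, SZ), mul(add(Z, mul(Z, SSZ)), add(Z, SZ))))
  step 21: S(add(SZ, mul(add(Z, mul(Z, SSZ)), add(Z, SZ))))
  step 22: S(S(add(Z, mul(add(Z, mul(Z, SSZ)), add(Z, SZ)))))
  step 23: S(S(mul(add(Z, mul(Z, SSZ)), add(Z, SZ))))
  step 24: S(S(mul(mul(Z, SSZ), add(Z, SZ))))
  step 25: S(S(mul(Z, add(Z, SZ))))
  step 26: SSZ

Term B:
  start: add(mul(add(SZ, SZ), SSSZ), mul(add(SZ, Z), mul(SZ, SZ)))
  step 1: add(mul(S(add(Z, SZ)), SSSZ), mul(add(SZ, Z), mul(SZ, SZ)))
  step 2: add(add(SSSZ, mul(add(Z, SZ), SSSZ)), mul(add(SZ, Z), mul(SZ, SZ)))
  step 3: add(S(add(SSZ, mul(add(Z, SZ), SSSZ))), mul(add(SZ, Z), mul(SZ, SZ)))
  step 4: S(add(add(SSZ, mul(add(Z, SZ), SSSZ)), mul(add(SZ, Z), mul(SZ, SZ))))
  step 5: S(add(S(add(SZ, mul(add(Z, SZ), SSSZ))), mul(add(SZ, Z), mul(SZ, SZ))))
  step 6: S(S(add(add(SZ, mul(add(Z, SZ), SSSZ)), mul(add(SZ, Z), mul(SZ, SZ)))))
  step 7: S(S(add(S(add(Z, mul(add(Z, SZ), SSSZ))), mul(add(SZ, Z), mul(SZ, SZ)))))
  step 8: S(S(S(add(add(Z, mul(add(Z, SZ), SSSZ)), mul(add(SZ, Z), mul(SZ, SZ))))))
  step 9: S(S(S(add(mul(add(Z, SZ), SSSZ), mul(add(SZ, Z), mul(SZ, SZ))))))
  step 10: S(S(S(add(mul(SZ, SSSZ), mul(add(SZ, Z), mul(SZ, SZ))))))
  step 11: S(S(S(add(add(SSSZ, mul(Z, SSSZ)), mul(add(SZ, Z), mul(SZ, SZ))))))
  step 12: S(S(S(add(S(add(SSZ, mul(Z, SSSZ))), mul(add(SZ, Z), mul(SZ, SZ))))))
  step 13: S(S(S(S(add(add(SSZ, mul(Z, SSSZ)), mul(add(SZ, Z), mul(SZ, SZ)))))))
  step 14: S(S(S(S(add(S(add(SZ, mul(Z, SSSZ))), mul(add(SZ, Z), mul(SZ, SZ)))))))
  step 15: S(S(S(S(S(add(add(SZ, mul(Z, SSSZ)), mul(add(SZ, Z), mul(SZ, SZ))))))))
  step 16: S(S(S(S(S(add(S(add(Z, mul(Z, SSSZ))), mul(add(SZ, Z), mul(SZ, SZ))))))))
  step 17: S(S(S(S(S(S(add(add(Z, mul(Z, SSSZ)), mul(add(SZ, Z), mul(SZ, SZ)))))))))
  step 18: S(S(S(S(S(S(add(mul(Z, SSSZ), mul(add(SZ, Z), mul(SZ, SZ)))))))))
  step 19: S(S(S(S(S(S(add(Z, mul(add(SZ, Z), mul(SZ, SZ)))))))))
  step 20: S(S(S(S(S(S(mul(add(SZ, Z), mul(SZ, SZ))))))))
  step 21: S(S(S(S(S(S(mul(S(add(Z, Z)), mul(SZ, SZ))))))))
  step 22: S(S(S(S(S(S(add(mul(SZ, SZ), mul(add(Z, Z), mul(SZ, SZ)))))))))
  step 23: S(S(S(S(S(S(add(add(SZ, mul(Z, SZ)), mul(add(Z, Z), mul(SZ, SZ)))))))))
  step 24: S(S(S(S(S(S(add(S(add(Z, mul(Z, SZ))), mul(add(Z, Z), mul(SZ, SZ)))))))))
  step 25: S(S(S(S(S(S(S(add(add(Z, mul(Z, SZ)), mul(add(Z, Z), mul(SZ, SZ))))))))))
  step 26: S(S(S(S(S(S(S(add(mul(Z, SZ), mul(add(Z, Z), mul(SZ, SZ))))))))))
  step 27: S(S(S(S(S(S(S(add(Z, mul(add(Z, Z), mul(SZ, SZ))))))))))
  step 28: S(S(S(S(S(S(S(mul(add(Z, Z), mul(SZ, SZ)))))))))
  step 29: S(S(S(S(S(S(S(mul(Z, mul(SZ, SZ)))))))))
  step 30: S^7(Z)

Answer: DIFFERENT — A ⇓ SSZ, B ⇓ S^7(Z)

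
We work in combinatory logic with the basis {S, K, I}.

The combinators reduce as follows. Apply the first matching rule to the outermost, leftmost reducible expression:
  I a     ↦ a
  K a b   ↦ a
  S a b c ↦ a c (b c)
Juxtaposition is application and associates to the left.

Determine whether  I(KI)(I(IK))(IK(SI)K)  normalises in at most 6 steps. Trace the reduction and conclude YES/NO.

  start: I(KI)(I(IK))(IK(SI)K)
  →1  KI(I(IK))(IK(SI)K)
  →2  I(IK(SI)K)
  →3  IK(SI)K
  →4  K(SI)K
  →5  SI

Answer: YES — reaches normal form SI in 5 ≤ 6 steps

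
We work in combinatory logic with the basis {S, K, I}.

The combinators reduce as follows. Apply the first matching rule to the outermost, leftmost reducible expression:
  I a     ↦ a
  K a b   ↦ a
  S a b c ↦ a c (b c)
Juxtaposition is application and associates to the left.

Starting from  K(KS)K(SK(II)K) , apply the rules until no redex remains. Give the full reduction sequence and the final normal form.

Answer: normal form = S  (in 2 steps)

Reduction:
  start: K(KS)K(SK(II)K)
  →1  KS(SK(II)K)
  →2  S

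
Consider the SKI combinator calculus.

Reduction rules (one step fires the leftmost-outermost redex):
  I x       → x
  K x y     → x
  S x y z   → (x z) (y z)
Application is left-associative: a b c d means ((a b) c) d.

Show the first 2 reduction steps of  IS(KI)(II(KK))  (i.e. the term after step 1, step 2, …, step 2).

Answer: after 2 steps: S(KI)(I(KK))

Derivation:
  start: IS(KI)(II(KK))
  →1  S(KI)(II(KK))
  →2  S(KI)(I(KK))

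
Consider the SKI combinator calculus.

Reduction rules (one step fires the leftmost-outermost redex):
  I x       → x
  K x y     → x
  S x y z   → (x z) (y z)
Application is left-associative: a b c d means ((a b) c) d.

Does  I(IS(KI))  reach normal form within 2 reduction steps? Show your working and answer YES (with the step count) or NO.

Answer: YES — reaches normal form S(KI) in 2 ≤ 2 steps

Working:
  start: I(IS(KI))
  step 1: IS(KI)
  step 2: S(KI)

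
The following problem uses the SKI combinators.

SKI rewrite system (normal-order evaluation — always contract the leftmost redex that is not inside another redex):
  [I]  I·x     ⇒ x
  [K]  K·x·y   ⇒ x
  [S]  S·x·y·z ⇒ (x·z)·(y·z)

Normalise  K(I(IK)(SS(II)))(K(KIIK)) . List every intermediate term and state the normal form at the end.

Answer: normal form = K(SSI)  (in 4 steps)

Working:
  start: K(I(IK)(SS(II)))(K(KIIK))
  →1  I(IK)(SS(II))
  →2  IK(SS(II))
  →3  K(SS(II))
  →4  K(SSI)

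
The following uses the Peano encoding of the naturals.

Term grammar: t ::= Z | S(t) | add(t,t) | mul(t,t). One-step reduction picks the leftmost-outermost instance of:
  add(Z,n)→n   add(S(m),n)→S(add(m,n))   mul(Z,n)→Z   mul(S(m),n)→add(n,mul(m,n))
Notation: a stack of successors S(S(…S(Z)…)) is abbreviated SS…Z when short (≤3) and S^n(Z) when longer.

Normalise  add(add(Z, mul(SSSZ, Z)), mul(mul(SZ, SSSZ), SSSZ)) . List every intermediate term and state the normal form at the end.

Answer: normal form = S^9(Z)  (in 31 steps)

Derivation:
  start: add(add(Z, mul(SSSZ, Z)), mul(mul(SZ, SSSZ), SSSZ))
  →1  add(mul(SSSZ, Z), mul(mul(SZ, SSSZ), SSSZ))
  →2  add(add(Z, mul(SSZ, Z)), mul(mul(SZ, SSSZ), SSSZ))
  →3  add(mul(SSZ, Z), mul(mul(SZ, SSSZ), SSSZ))
  →4  add(add(Z, mul(SZ, Z)), mul(mul(SZ, SSSZ), SSSZ))
  →5  add(mul(SZ, Z), mul(mul(SZ, SSSZ), SSSZ))
  →6  add(add(Z, mul(Z, Z)), mul(mul(SZ, SSSZ), SSSZ))
  →7  add(mul(Z, Z), mul(mul(SZ, SSSZ), SSSZ))
  →8  add(Z, mul(mul(SZ, SSSZ), SSSZ))
  →9  mul(mul(SZ, SSSZ), SSSZ)
  →10  mul(add(SSSZ, mul(Z, SSSZ)), SSSZ)
  →11  mul(S(add(SSZ, mul(Z, SSSZ))), SSSZ)
  →12  add(SSSZ, mul(add(SSZ, mul(Z, SSSZ)), SSSZ))
  →13  S(add(SSZ, mul(add(SSZ, mul(Z, SSSZ)), SSSZ)))
  →14  S(S(add(SZ, mul(add(SSZ, mul(Z, SSSZ)), SSSZ))))
  →15  S(S(S(add(Z, mul(add(SSZ, mul(Z, SSSZ)), SSSZ)))))
  →16  S(S(S(mul(add(SSZ, mul(Z, SSSZ)), SSSZ))))
  →17  S(S(S(mul(S(add(SZ, mul(Z, SSSZ))), SSSZ))))
  →18  S(S(S(add(SSSZ, mul(add(SZ, mul(Z, SSSZ)), SSSZ)))))
  →19  S(S(S(S(add(SSZ, mul(add(SZ, mul(Z, SSSZ)), SSSZ))))))
  →20  S(S(S(S(S(add(SZ, mul(add(SZ, mul(Z, SSSZ)), SSSZ)))))))
  →21  S(S(S(S(S(S(add(Z, mul(add(SZ, mul(Z, SSSZ)), SSSZ))))))))
  →22  S(S(S(S(S(S(mul(add(SZ, mul(Z, SSSZ)), SSSZ)))))))
  →23  S(S(S(S(S(S(mul(S(add(Z, mul(Z, SSSZ))), SSSZ)))))))
  →24  S(S(S(S(S(S(add(SSSZ, mul(add(Z, mul(Z, SSSZ)), SSSZ))))))))
  →25  S(S(S(S(S(S(S(add(SSZ, mul(add(Z, mul(Z, SSSZ)), SSSZ)))))))))
  →26  S(S(S(S(S(S(S(S(add(SZ, mul(add(Z, mul(Z, SSSZ)), SSSZ))))))))))
  →27  S(S(S(S(S(S(S(S(S(add(Z, mul(add(Z, mul(Z, SSSZ)), SSSZ)))))))))))
  →28  S(S(S(S(S(S(S(S(S(mul(add(Z, mul(Z, SSSZ)), SSSZ))))))))))
  →29  S(S(S(S(S(S(S(S(S(mul(mul(Z, SSSZ), SSSZ))))))))))
  →30  S(S(S(S(S(S(S(S(S(mul(Z, SSSZ))))))))))
  →31  S^9(Z)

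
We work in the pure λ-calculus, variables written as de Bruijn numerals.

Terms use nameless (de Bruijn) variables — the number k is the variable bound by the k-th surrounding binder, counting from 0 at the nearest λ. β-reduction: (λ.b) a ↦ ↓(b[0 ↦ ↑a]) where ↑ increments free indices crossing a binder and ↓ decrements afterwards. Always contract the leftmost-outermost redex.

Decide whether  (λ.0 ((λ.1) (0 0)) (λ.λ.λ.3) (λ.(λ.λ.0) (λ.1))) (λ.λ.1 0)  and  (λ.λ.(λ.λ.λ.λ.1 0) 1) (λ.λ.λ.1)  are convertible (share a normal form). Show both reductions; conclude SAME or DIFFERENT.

Term A:
  start: (λ.0 ((λ.1) (0 0)) (λ.λ.λ.3) (λ.(λ.λ.0) (λ.1))) (λ.λ.1 0)
  step 1: (λ.λ.1 0) ((λ.λ.λ.1 0) ((λ.λ.1 0) (λ.λ.1 0))) (λ.λ.λ.λ.λ.1 0) (λ.(λ.λ.0) (λ.1))
  step 2: (λ.(λ.λ.λ.1 0) ((λ.λ.1 0) (λ.λ.1 0)) 0) (λ.λ.λ.λ.λ.1 0) (λ.(λ.λ.0) (λ.1))
  step 3: (λ.λ.λ.1 0) ((λ.λ.1 0) (λ.λ.1 0)) (λ.λ.λ.λ.λ.1 0) (λ.(λ.λ.0) (λ.1))
  step 4: (λ.λ.1 0) (λ.λ.λ.λ.λ.1 0) (λ.(λ.λ.0) (λ.1))
  step 5: (λ.(λ.λ.λ.λ.λ.1 0) 0) (λ.(λ.λ.0) (λ.1))
  step 6: (λ.λ.λ.λ.λ.1 0) (λ.(λ.λ.0) (λ.1))
  step 7: λ.λ.λ.λ.1 0

Term B:
  start: (λ.λ.(λ.λ.λ.λ.1 0) 1) (λ.λ.λ.1)
  step 1: λ.(λ.λ.λ.λ.1 0) (λ.λ.λ.1)
  step 2: λ.λ.λ.λ.1 0

Answer: SAME — A ⇓ λ.λ.λ.λ.1 0, B ⇓ λ.λ.λ.λ.1 0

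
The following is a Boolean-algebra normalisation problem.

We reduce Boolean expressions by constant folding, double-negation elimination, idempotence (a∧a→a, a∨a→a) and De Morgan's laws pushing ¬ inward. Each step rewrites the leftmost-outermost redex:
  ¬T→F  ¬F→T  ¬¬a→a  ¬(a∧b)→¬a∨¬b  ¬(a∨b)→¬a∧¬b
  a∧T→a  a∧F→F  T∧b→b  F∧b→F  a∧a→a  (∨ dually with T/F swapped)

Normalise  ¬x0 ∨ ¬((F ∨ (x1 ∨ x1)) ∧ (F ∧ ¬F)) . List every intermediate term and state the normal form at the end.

  start: ¬x0 ∨ ¬((F ∨ (x1 ∨ x1)) ∧ (F ∧ ¬F))
  →1  ¬x0 ∨ (¬(F ∨ (x1 ∨ x1)) ∨ ¬(F ∧ ¬F))
  →2  ¬x0 ∨ ((¬F ∧ ¬(x1 ∨ x1)) ∨ ¬(F ∧ ¬F))
  →3  ¬x0 ∨ ((T ∧ ¬(x1 ∨ x1)) ∨ ¬(F ∧ ¬F))
  →4  ¬x0 ∨ (¬(x1 ∨ x1) ∨ ¬(F ∧ ¬F))
  →5  ¬x0 ∨ ((¬x1 ∧ ¬x1) ∨ ¬(F ∧ ¬F))
  →6  ¬x0 ∨ (¬x1 ∨ ¬(F ∧ ¬F))
  →7  ¬x0 ∨ (¬x1 ∨ (¬F ∨ ¬¬F))
  →8  ¬x0 ∨ (¬x1 ∨ (T ∨ ¬¬F))
  →9  ¬x0 ∨ (¬x1 ∨ T)
  →10  ¬x0 ∨ T
  →11  T

Answer: normal form = T  (in 11 steps)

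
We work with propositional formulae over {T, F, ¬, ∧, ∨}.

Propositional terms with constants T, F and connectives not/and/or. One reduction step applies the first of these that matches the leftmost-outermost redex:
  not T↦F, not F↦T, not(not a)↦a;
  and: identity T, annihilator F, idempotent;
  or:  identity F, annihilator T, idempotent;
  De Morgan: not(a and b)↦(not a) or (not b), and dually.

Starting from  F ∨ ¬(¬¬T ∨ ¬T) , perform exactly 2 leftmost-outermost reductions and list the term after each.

Answer: after 2 steps: ¬¬¬T ∧ ¬¬T

Derivation:
  start: F ∨ ¬(¬¬T ∨ ¬T)
  →1  ¬(¬¬T ∨ ¬T)
  →2  ¬¬¬T ∧ ¬¬T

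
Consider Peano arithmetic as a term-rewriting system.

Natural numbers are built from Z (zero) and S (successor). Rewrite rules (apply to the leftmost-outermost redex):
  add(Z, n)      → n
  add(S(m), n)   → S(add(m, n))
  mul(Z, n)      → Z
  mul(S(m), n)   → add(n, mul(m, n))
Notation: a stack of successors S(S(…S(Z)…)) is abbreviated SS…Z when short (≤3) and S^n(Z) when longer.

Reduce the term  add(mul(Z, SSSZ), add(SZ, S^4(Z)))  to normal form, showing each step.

Answer: normal form = S^5(Z)  (in 4 steps)

Working:
  start: add(mul(Z, SSSZ), add(SZ, S^4(Z)))
  [1] add(Z, add(SZ, S^4(Z)))
  [2] add(SZ, S^4(Z))
  [3] S(add(Z, S^4(Z)))
  [4] S^5(Z)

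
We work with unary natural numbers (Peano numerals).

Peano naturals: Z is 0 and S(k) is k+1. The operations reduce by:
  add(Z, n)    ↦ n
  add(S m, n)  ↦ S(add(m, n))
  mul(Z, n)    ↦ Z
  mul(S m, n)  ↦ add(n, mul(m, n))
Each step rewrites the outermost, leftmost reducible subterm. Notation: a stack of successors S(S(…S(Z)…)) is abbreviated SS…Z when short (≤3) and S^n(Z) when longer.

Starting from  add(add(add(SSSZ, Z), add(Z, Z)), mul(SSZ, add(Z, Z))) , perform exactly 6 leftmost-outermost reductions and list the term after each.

  start: add(add(add(SSSZ, Z), add(Z, Z)), mul(SSZ, add(Z, Z)))
  →1  add(add(S(add(SSZ, Z)), add(Z, Z)), mul(SSZ, add(Z, Z)))
  →2  add(S(add(add(SSZ, Z), add(Z, Z))), mul(SSZ, add(Z, Z)))
  →3  S(add(add(add(SSZ, Z), add(Z, Z)), mul(SSZ, add(Z, Z))))
  →4  S(add(add(S(add(SZ, Z)), add(Z, Z)), mul(SSZ, add(Z, Z))))
  →5  S(add(S(add(add(SZ, Z), add(Z, Z))), mul(SSZ, add(Z, Z))))
  →6  S(S(add(add(add(SZ, Z), add(Z, Z)), mul(SSZ, add(Z, Z)))))

Answer: after 6 steps: S(S(add(add(add(SZ, Z), add(Z, Z)), mul(SSZ, add(Z, Z)))))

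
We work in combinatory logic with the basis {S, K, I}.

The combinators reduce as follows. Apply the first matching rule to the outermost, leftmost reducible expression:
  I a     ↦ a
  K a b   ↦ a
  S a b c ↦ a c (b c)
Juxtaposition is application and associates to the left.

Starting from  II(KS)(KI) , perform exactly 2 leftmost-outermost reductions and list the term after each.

  start: II(KS)(KI)
  [1] I(KS)(KI)
  [2] KS(KI)

Answer: after 2 steps: KS(KI)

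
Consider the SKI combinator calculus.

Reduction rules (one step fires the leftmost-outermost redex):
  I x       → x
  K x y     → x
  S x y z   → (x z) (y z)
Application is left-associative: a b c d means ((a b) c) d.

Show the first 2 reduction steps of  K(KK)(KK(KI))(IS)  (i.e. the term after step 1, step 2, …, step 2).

  start: K(KK)(KK(KI))(IS)
  →1  KK(IS)
  →2  K

Answer: after 2 steps: K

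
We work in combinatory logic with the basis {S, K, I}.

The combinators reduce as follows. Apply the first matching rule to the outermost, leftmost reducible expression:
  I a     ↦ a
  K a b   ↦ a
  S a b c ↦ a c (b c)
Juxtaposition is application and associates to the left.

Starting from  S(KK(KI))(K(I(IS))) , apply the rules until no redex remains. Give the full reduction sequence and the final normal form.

Answer: normal form = SK(KS)  (in 3 steps)

Reduction:
  start: S(KK(KI))(K(I(IS)))
  →1  SK(K(I(IS)))
  →2  SK(K(IS))
  →3  SK(KS)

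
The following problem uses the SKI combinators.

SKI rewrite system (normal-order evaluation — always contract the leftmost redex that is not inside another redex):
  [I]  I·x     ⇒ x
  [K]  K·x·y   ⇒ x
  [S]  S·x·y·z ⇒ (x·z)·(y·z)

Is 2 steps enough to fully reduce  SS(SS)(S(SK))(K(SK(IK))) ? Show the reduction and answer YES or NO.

Answer: NO — after 2 steps the term is S(SK)(K(SK(IK)))(SS(S(SK))(K(SK(IK)))), not yet normal

Working:
  start: SS(SS)(S(SK))(K(SK(IK)))
  step 1: S(S(SK))(SS(S(SK)))(K(SK(IK)))
  step 2: S(SK)(K(SK(IK)))(SS(S(SK))(K(SK(IK))))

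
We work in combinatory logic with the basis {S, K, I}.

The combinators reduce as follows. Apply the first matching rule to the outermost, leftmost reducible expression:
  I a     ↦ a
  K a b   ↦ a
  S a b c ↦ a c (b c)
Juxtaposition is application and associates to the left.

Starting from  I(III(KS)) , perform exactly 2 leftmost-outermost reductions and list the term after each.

Answer: after 2 steps: II(KS)

Reduction:
  start: I(III(KS))
  [1] III(KS)
  [2] II(KS)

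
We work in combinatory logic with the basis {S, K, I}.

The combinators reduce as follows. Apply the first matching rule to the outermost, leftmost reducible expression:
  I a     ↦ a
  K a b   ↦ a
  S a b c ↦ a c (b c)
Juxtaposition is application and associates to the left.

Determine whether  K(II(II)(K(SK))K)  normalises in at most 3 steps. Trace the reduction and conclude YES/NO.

  start: K(II(II)(K(SK))K)
  step 1: K(I(II)(K(SK))K)
  step 2: K(II(K(SK))K)
  step 3: K(I(K(SK))K)

Answer: NO — after 3 steps the term is K(I(K(SK))K), not yet normal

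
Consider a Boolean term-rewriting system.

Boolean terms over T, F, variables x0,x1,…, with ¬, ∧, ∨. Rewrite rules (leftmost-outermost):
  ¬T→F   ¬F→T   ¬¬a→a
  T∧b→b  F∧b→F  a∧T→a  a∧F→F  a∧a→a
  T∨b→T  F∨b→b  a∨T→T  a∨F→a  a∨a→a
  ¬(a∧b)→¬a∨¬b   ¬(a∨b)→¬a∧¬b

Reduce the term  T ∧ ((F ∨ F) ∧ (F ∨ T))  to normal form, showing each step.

  start: T ∧ ((F ∨ F) ∧ (F ∨ T))
  step 1: (F ∨ F) ∧ (F ∨ T)
  step 2: F ∧ (F ∨ T)
  step 3: F

Answer: normal form = F  (in 3 steps)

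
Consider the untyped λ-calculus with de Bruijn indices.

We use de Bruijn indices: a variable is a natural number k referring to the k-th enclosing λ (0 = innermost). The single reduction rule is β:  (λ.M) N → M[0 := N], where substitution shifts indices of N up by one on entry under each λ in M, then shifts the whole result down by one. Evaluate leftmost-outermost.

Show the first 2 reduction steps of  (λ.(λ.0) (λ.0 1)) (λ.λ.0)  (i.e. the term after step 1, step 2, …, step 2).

Answer: after 2 steps: λ.0 (λ.λ.0)

Reduction:
  start: (λ.(λ.0) (λ.0 1)) (λ.λ.0)
  step 1: (λ.0) (λ.0 (λ.λ.0))
  step 2: λ.0 (λ.λ.0)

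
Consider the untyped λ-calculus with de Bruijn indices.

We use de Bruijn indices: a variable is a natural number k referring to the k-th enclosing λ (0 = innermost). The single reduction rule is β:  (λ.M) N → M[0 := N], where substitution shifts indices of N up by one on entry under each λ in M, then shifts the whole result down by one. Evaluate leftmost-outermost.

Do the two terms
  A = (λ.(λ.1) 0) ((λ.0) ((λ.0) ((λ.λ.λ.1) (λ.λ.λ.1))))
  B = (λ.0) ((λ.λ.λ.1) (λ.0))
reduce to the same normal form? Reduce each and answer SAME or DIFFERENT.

Answer: SAME — A ⇓ λ.λ.1, B ⇓ λ.λ.1

Derivation:
Term A:
  start: (λ.(λ.1) 0) ((λ.0) ((λ.0) ((λ.λ.λ.1) (λ.λ.λ.1))))
  step 1: (λ.(λ.0) ((λ.0) ((λ.λ.λ.1) (λ.λ.λ.1)))) ((λ.0) ((λ.0) ((λ.λ.λ.1) (λ.λ.λ.1))))
  step 2: (λ.0) ((λ.0) ((λ.λ.λ.1) (λ.λ.λ.1)))
  step 3: (λ.0) ((λ.λ.λ.1) (λ.λ.λ.1))
  step 4: (λ.λ.λ.1) (λ.λ.λ.1)
  step 5: λ.λ.1

Term B:
  start: (λ.0) ((λ.λ.λ.1) (λ.0))
  step 1: (λ.λ.λ.1) (λ.0)
  step 2: λ.λ.1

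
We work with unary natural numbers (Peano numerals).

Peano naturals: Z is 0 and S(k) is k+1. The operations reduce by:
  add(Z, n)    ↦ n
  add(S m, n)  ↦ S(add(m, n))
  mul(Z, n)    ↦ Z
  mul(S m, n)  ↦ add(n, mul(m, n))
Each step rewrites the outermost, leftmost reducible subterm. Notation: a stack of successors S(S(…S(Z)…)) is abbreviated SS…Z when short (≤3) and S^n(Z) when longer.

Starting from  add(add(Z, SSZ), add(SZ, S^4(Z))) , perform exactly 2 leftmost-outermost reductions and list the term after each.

  start: add(add(Z, SSZ), add(SZ, S^4(Z)))
  step 1: add(SSZ, add(SZ, S^4(Z)))
  step 2: S(add(SZ, add(SZ, S^4(Z))))

Answer: after 2 steps: S(add(SZ, add(SZ, S^4(Z))))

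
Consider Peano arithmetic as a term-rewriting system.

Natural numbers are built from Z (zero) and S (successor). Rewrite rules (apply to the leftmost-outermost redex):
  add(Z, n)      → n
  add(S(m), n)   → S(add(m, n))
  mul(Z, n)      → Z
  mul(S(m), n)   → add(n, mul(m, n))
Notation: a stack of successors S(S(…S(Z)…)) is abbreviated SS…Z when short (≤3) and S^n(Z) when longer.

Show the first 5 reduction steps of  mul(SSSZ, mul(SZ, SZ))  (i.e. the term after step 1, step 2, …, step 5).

Answer: after 5 steps: S(add(mul(Z, SZ), mul(SSZ, mul(SZ, SZ))))

Working:
  start: mul(SSSZ, mul(SZ, SZ))
  step 1: add(mul(SZ, SZ), mul(SSZ, mul(SZ, SZ)))
  step 2: add(add(SZ, mul(Z, SZ)), mul(SSZ, mul(SZ, SZ)))
  step 3: add(S(add(Z, mul(Z, SZ))), mul(SSZ, mul(SZ, SZ)))
  step 4: S(add(add(Z, mul(Z, SZ)), mul(SSZ, mul(SZ, SZ))))
  step 5: S(add(mul(Z, SZ), mul(SSZ, mul(SZ, SZ))))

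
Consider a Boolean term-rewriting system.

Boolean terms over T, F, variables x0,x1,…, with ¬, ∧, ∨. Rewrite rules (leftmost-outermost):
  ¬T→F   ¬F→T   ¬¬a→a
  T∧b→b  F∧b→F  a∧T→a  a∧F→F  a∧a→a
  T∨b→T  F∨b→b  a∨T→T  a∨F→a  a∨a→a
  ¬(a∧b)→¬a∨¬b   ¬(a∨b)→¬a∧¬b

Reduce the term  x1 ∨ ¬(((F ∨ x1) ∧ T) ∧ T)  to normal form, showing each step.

  start: x1 ∨ ¬(((F ∨ x1) ∧ T) ∧ T)
  →1  x1 ∨ (¬((F ∨ x1) ∧ T) ∨ ¬T)
  →2  x1 ∨ ((¬(F ∨ x1) ∨ ¬T) ∨ ¬T)
  →3  x1 ∨ (((¬F ∧ ¬x1) ∨ ¬T) ∨ ¬T)
  →4  x1 ∨ (((T ∧ ¬x1) ∨ ¬T) ∨ ¬T)
  →5  x1 ∨ ((¬x1 ∨ ¬T) ∨ ¬T)
  →6  x1 ∨ ((¬x1 ∨ F) ∨ ¬T)
  →7  x1 ∨ (¬x1 ∨ ¬T)
  →8  x1 ∨ (¬x1 ∨ F)
  →9  x1 ∨ ¬x1

Answer: normal form = x1 ∨ ¬x1  (in 9 steps)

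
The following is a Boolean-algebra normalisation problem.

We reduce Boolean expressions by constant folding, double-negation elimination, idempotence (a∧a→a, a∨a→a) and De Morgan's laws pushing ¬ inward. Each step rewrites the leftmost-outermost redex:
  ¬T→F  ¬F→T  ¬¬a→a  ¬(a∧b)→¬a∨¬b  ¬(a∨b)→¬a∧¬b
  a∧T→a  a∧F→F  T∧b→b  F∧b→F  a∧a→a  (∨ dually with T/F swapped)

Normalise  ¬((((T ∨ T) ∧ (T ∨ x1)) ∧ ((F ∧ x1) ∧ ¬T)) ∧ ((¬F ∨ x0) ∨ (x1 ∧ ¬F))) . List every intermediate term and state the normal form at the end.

Answer: normal form = T  (in 17 steps)

Reduction:
  start: ¬((((T ∨ T) ∧ (T ∨ x1)) ∧ ((F ∧ x1) ∧ ¬T)) ∧ ((¬F ∨ x0) ∨ (x1 ∧ ¬F)))
  →1  ¬(((T ∨ T) ∧ (T ∨ x1)) ∧ ((F ∧ x1) ∧ ¬T)) ∨ ¬((¬F ∨ x0) ∨ (x1 ∧ ¬F))
  →2  (¬((T ∨ T) ∧ (T ∨ x1)) ∨ ¬((F ∧ x1) ∧ ¬T)) ∨ ¬((¬F ∨ x0) ∨ (x1 ∧ ¬F))
  →3  ((¬(T ∨ T) ∨ ¬(T ∨ x1)) ∨ ¬((F ∧ x1) ∧ ¬T)) ∨ ¬((¬F ∨ x0) ∨ (x1 ∧ ¬F))
  →4  (((¬T ∧ ¬T) ∨ ¬(T ∨ x1)) ∨ ¬((F ∧ x1) ∧ ¬T)) ∨ ¬((¬F ∨ x0) ∨ (x1 ∧ ¬F))
  →5  ((¬T ∨ ¬(T ∨ x1)) ∨ ¬((F ∧ x1) ∧ ¬T)) ∨ ¬((¬F ∨ x0) ∨ (x1 ∧ ¬F))
  →6  ((F ∨ ¬(T ∨ x1)) ∨ ¬((F ∧ x1) ∧ ¬T)) ∨ ¬((¬F ∨ x0) ∨ (x1 ∧ ¬F))
  →7  (¬(T ∨ x1) ∨ ¬((F ∧ x1) ∧ ¬T)) ∨ ¬((¬F ∨ x0) ∨ (x1 ∧ ¬F))
  →8  ((¬T ∧ ¬x1) ∨ ¬((F ∧ x1) ∧ ¬T)) ∨ ¬((¬F ∨ x0) ∨ (x1 ∧ ¬F))
  →9  ((F ∧ ¬x1) ∨ ¬((F ∧ x1) ∧ ¬T)) ∨ ¬((¬F ∨ x0) ∨ (x1 ∧ ¬F))
  →10  (F ∨ ¬((F ∧ x1) ∧ ¬T)) ∨ ¬((¬F ∨ x0) ∨ (x1 ∧ ¬F))
  →11  ¬((F ∧ x1) ∧ ¬T) ∨ ¬((¬F ∨ x0) ∨ (x1 ∧ ¬F))
  →12  (¬(F ∧ x1) ∨ ¬¬T) ∨ ¬((¬F ∨ x0) ∨ (x1 ∧ ¬F))
  →13  ((¬F ∨ ¬x1) ∨ ¬¬T) ∨ ¬((¬F ∨ x0) ∨ (x1 ∧ ¬F))
  →14  ((T ∨ ¬x1) ∨ ¬¬T) ∨ ¬((¬F ∨ x0) ∨ (x1 ∧ ¬F))
  →15  (T ∨ ¬¬T) ∨ ¬((¬F ∨ x0) ∨ (x1 ∧ ¬F))
  →16  T ∨ ¬((¬F ∨ x0) ∨ (x1 ∧ ¬F))
  →17  T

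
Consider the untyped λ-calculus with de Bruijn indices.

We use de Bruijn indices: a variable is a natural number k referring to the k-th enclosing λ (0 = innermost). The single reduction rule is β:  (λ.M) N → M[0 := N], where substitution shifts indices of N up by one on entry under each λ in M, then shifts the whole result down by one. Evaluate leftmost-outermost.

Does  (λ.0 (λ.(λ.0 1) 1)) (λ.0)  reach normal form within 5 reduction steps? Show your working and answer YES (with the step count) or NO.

Answer: YES — reaches normal form λ.0 in 4 ≤ 5 steps

Derivation:
  start: (λ.0 (λ.(λ.0 1) 1)) (λ.0)
  [1] (λ.0) (λ.(λ.0 1) (λ.0))
  [2] λ.(λ.0 1) (λ.0)
  [3] λ.(λ.0) 0
  [4] λ.0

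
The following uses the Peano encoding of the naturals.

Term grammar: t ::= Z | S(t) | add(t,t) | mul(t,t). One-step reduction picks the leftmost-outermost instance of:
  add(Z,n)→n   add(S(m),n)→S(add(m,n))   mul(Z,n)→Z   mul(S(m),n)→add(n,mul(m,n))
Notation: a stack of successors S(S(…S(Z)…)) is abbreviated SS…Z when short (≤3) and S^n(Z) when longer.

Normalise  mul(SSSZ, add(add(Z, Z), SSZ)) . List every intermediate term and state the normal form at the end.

Answer: normal form = S^6(Z)  (in 19 steps)

Reduction:
  start: mul(SSSZ, add(add(Z, Z), SSZ))
  [1] add(add(add(Z, Z), SSZ), mul(SSZ, add(add(Z, Z), SSZ)))
  [2] add(add(Z, SSZ), mul(SSZ, add(add(Z, Z), SSZ)))
  [3] add(SSZ, mul(SSZ, add(add(Z, Z), SSZ)))
  [4] S(add(SZ, mul(SSZ, add(add(Z, Z), SSZ))))
  [5] S(S(add(Z, mul(SSZ, add(add(Z, Z), SSZ)))))
  [6] S(S(mul(SSZ, add(add(Z, Z), SSZ))))
  [7] S(S(add(add(add(Z, Z), SSZ), mul(SZ, add(add(Z, Z), SSZ)))))
  [8] S(S(add(add(Z, SSZ), mul(SZ, add(add(Z, Z), SSZ)))))
  [9] S(S(add(SSZ, mul(SZ, add(add(Z, Z), SSZ)))))
  [10] S(S(S(add(SZ, mul(SZ, add(add(Z, Z), SSZ))))))
  [11] S(S(S(S(add(Z, mul(SZ, add(add(Z, Z), SSZ)))))))
  [12] S(S(S(S(mul(SZ, add(add(Z, Z), SSZ))))))
  [13] S(S(S(S(add(add(add(Z, Z), SSZ), mul(Z, add(add(Z, Z), SSZ)))))))
  [14] S(S(S(S(add(add(Z, SSZ), mul(Z, add(add(Z, Z), SSZ)))))))
  [15] S(S(S(S(add(SSZ, mul(Z, add(add(Z, Z), SSZ)))))))
  [16] S(S(S(S(S(add(SZ, mul(Z, add(add(Z, Z), SSZ))))))))
  [17] S(S(S(S(S(S(add(Z, mul(Z, add(add(Z, Z), SSZ)))))))))
  [18] S(S(S(S(S(S(mul(Z, add(add(Z, Z), SSZ))))))))
  [19] S^6(Z)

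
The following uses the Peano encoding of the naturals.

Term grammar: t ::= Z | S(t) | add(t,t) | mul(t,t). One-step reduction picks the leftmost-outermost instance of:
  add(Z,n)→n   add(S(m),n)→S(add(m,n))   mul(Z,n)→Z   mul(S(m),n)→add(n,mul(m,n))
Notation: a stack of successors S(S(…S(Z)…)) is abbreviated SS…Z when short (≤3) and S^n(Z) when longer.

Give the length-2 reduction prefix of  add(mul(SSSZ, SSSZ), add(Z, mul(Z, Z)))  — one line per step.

  start: add(mul(SSSZ, SSSZ), add(Z, mul(Z, Z)))
  step 1: add(add(SSSZ, mul(SSZ, SSSZ)), add(Z, mul(Z, Z)))
  step 2: add(S(add(SSZ, mul(SSZ, SSSZ))), add(Z, mul(Z, Z)))

Answer: after 2 steps: add(S(add(SSZ, mul(SSZ, SSSZ))), add(Z, mul(Z, Z)))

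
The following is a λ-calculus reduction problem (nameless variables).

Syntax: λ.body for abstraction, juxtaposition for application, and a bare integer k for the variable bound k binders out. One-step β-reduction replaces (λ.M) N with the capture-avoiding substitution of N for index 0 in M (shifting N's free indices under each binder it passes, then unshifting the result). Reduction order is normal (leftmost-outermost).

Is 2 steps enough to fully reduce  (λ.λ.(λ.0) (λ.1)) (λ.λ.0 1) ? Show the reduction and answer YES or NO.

Answer: YES — reaches normal form λ.λ.1 in 2 ≤ 2 steps

Reduction:
  start: (λ.λ.(λ.0) (λ.1)) (λ.λ.0 1)
  step 1: λ.(λ.0) (λ.1)
  step 2: λ.λ.1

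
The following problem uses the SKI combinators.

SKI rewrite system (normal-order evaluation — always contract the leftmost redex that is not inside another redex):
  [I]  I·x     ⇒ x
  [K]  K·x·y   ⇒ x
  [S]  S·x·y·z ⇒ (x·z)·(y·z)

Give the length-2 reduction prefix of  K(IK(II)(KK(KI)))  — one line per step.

  start: K(IK(II)(KK(KI)))
  step 1: K(K(II)(KK(KI)))
  step 2: K(II)

Answer: after 2 steps: K(II)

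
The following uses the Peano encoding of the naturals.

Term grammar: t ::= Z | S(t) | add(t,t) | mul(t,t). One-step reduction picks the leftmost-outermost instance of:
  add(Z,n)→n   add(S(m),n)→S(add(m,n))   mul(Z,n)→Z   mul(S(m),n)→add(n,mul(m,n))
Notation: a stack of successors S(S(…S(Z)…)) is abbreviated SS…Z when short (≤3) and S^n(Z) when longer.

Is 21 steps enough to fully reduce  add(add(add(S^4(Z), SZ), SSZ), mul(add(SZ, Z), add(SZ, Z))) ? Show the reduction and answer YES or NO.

  start: add(add(add(S^4(Z), SZ), SSZ), mul(add(SZ, Z), add(SZ, Z)))
  step 1: add(add(S(add(SSSZ, SZ)), SSZ), mul(add(SZ, Z), add(SZ, Z)))
  step 2: add(S(add(add(SSSZ, SZ), SSZ)), mul(add(SZ, Z), add(SZ, Z)))
  step 3: S(add(add(add(SSSZ, SZ), SSZ), mul(add(SZ, Z), add(SZ, Z))))
  step 4: S(add(add(S(add(SSZ, SZ)), SSZ), mul(add(SZ, Z), add(SZ, Z))))
  step 5: S(add(S(add(add(SSZ, SZ), SSZ)), mul(add(SZ, Z), add(SZ, Z))))
  step 6: S(S(add(add(add(SSZ, SZ), SSZ), mul(add(SZ, Z), add(SZ, Z)))))
  step 7: S(S(add(add(S(add(SZ, SZ)), SSZ), mul(add(SZ, Z), add(SZ, Z)))))
  step 8: S(S(add(S(add(add(SZ, SZ), SSZ)), mul(add(SZ, Z), add(SZ, Z)))))
  step 9: S(S(S(add(add(add(SZ, SZ), SSZ), mul(add(SZ, Z), add(SZ, Z))))))
  step 10: S(S(S(add(add(S(add(Z, SZ)), SSZ), mul(add(SZ, Z), add(SZ, Z))))))
  step 11: S(S(S(add(S(add(add(Z, SZ), SSZ)), mul(add(SZ, Z), add(SZ, Z))))))
  step 12: S(S(S(S(add(add(add(Z, SZ), SSZ), mul(add(SZ, Z), add(SZ, Z)))))))
  step 13: S(S(S(S(add(add(SZ, SSZ), mul(add(SZ, Z), add(SZ, Z)))))))
  step 14: S(S(S(S(add(S(add(Z, SSZ)), mul(add(SZ, Z), add(SZ, Z)))))))
  step 15: S(S(S(S(S(add(add(Z, SSZ), mul(add(SZ, Z), add(SZ, Z))))))))
  step 16: S(S(S(S(S(add(SSZ, mul(add(SZ, Z), add(SZ, Z))))))))
  step 17: S(S(S(S(S(S(add(SZ, mul(add(SZ, Z), add(SZ, Z)))))))))
  step 18: S(S(S(S(S(S(S(add(Z, mul(add(SZ, Z), add(SZ, Z))))))))))
  step 19: S(S(S(S(S(S(S(mul(add(SZ, Z), add(SZ, Z)))))))))
  step 20: S(S(S(S(S(S(S(mul(S(add(Z, Z)), add(SZ, Z)))))))))
  step 21: S(S(S(S(S(S(S(add(add(SZ, Z), mul(add(Z, Z), add(SZ, Z))))))))))

Answer: NO — after 21 steps the term is S(S(S(S(S(S(S(add(add(SZ, Z), mul(add(Z, Z), add(SZ, Z)))))))))), not yet normal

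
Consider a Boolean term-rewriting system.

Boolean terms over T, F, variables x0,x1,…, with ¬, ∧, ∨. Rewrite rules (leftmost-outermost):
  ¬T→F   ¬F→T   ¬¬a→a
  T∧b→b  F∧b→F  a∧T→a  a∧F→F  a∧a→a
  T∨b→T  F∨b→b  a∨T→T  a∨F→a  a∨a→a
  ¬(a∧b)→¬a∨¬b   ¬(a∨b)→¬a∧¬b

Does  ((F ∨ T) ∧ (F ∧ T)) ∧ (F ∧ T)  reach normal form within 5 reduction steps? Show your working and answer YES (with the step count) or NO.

Answer: YES — reaches normal form F in 4 ≤ 5 steps

Derivation:
  start: ((F ∨ T) ∧ (F ∧ T)) ∧ (F ∧ T)
  →1  (T ∧ (F ∧ T)) ∧ (F ∧ T)
  →2  (F ∧ T) ∧ (F ∧ T)
  →3  F ∧ T
  →4  F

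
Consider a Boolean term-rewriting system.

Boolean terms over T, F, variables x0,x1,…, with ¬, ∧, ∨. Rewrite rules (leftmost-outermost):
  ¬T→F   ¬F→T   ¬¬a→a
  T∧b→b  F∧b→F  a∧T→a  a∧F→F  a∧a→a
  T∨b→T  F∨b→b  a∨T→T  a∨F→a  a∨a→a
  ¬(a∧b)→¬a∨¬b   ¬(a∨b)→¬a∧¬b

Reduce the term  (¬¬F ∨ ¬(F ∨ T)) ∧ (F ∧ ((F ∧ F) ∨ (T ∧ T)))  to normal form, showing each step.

  start: (¬¬F ∨ ¬(F ∨ T)) ∧ (F ∧ ((F ∧ F) ∨ (T ∧ T)))
  step 1: (F ∨ ¬(F ∨ T)) ∧ (F ∧ ((F ∧ F) ∨ (T ∧ T)))
  step 2: ¬(F ∨ T) ∧ (F ∧ ((F ∧ F) ∨ (T ∧ T)))
  step 3: (¬F ∧ ¬T) ∧ (F ∧ ((F ∧ F) ∨ (T ∧ T)))
  step 4: (T ∧ ¬T) ∧ (F ∧ ((F ∧ F) ∨ (T ∧ T)))
  step 5: ¬T ∧ (F ∧ ((F ∧ F) ∨ (T ∧ T)))
  step 6: F ∧ (F ∧ ((F ∧ F) ∨ (T ∧ T)))
  step 7: F

Answer: normal form = F  (in 7 steps)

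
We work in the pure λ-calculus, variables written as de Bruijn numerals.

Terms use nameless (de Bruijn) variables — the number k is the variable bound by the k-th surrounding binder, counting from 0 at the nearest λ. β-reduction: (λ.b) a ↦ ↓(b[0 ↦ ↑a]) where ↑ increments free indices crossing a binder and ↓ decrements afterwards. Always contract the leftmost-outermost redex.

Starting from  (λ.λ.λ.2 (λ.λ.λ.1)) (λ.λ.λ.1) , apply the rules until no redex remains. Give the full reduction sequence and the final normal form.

  start: (λ.λ.λ.2 (λ.λ.λ.1)) (λ.λ.λ.1)
  [1] λ.λ.(λ.λ.λ.1) (λ.λ.λ.1)
  [2] λ.λ.λ.λ.1

Answer: normal form = λ.λ.λ.λ.1  (in 2 steps)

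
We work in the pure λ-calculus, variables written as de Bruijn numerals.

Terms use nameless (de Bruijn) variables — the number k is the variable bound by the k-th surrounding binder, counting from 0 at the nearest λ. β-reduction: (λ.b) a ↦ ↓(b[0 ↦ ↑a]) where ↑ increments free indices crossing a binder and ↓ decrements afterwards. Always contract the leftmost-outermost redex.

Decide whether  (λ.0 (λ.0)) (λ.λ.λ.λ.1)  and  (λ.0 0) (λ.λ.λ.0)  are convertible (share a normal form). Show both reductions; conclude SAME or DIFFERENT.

Term A:
  start: (λ.0 (λ.0)) (λ.λ.λ.λ.1)
  [1] (λ.λ.λ.λ.1) (λ.0)
  [2] λ.λ.λ.1

Term B:
  start: (λ.0 0) (λ.λ.λ.0)
  [1] (λ.λ.λ.0) (λ.λ.λ.0)
  [2] λ.λ.0

Answer: DIFFERENT — A ⇓ λ.λ.λ.1, B ⇓ λ.λ.0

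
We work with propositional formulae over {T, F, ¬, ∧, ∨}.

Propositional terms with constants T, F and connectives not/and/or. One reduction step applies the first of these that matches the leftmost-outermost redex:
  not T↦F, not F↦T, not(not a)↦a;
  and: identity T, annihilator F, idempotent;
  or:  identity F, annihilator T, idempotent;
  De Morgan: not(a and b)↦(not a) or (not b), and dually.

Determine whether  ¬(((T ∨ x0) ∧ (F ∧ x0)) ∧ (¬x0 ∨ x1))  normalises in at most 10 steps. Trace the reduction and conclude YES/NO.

  start: ¬(((T ∨ x0) ∧ (F ∧ x0)) ∧ (¬x0 ∨ x1))
  [1] ¬((T ∨ x0) ∧ (F ∧ x0)) ∨ ¬(¬x0 ∨ x1)
  [2] (¬(T ∨ x0) ∨ ¬(F ∧ x0)) ∨ ¬(¬x0 ∨ x1)
  [3] ((¬T ∧ ¬x0) ∨ ¬(F ∧ x0)) ∨ ¬(¬x0 ∨ x1)
  [4] ((F ∧ ¬x0) ∨ ¬(F ∧ x0)) ∨ ¬(¬x0 ∨ x1)
  [5] (F ∨ ¬(F ∧ x0)) ∨ ¬(¬x0 ∨ x1)
  [6] ¬(F ∧ x0) ∨ ¬(¬x0 ∨ x1)
  [7] (¬F ∨ ¬x0) ∨ ¬(¬x0 ∨ x1)
  [8] (T ∨ ¬x0) ∨ ¬(¬x0 ∨ x1)
  [9] T ∨ ¬(¬x0 ∨ x1)
  [10] T

Answer: YES — reaches normal form T in 10 ≤ 10 steps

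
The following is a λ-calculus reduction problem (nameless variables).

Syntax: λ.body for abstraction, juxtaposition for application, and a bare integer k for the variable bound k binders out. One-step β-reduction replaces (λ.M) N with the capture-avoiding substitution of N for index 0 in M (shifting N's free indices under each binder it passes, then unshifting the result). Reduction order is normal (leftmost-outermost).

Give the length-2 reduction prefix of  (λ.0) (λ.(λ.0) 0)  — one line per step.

Answer: after 2 steps: λ.0

Working:
  start: (λ.0) (λ.(λ.0) 0)
  step 1: λ.(λ.0) 0
  step 2: λ.0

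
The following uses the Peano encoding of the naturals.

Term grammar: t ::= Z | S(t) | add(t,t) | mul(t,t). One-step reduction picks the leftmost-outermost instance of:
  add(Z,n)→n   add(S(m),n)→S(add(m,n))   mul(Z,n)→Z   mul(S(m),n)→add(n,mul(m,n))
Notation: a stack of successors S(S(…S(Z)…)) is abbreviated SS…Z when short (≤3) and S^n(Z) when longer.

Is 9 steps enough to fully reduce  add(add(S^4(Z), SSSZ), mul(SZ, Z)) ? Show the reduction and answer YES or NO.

Answer: NO — after 9 steps the term is S(S(S(S(add(SSSZ, mul(SZ, Z)))))), not yet normal

Reduction:
  start: add(add(S^4(Z), SSSZ), mul(SZ, Z))
  step 1: add(S(add(SSSZ, SSSZ)), mul(SZ, Z))
  step 2: S(add(add(SSSZ, SSSZ), mul(SZ, Z)))
  step 3: S(add(S(add(SSZ, SSSZ)), mul(SZ, Z)))
  step 4: S(S(add(add(SSZ, SSSZ), mul(SZ, Z))))
  step 5: S(S(add(S(add(SZ, SSSZ)), mul(SZ, Z))))
  step 6: S(S(S(add(add(SZ, SSSZ), mul(SZ, Z)))))
  step 7: S(S(S(add(S(add(Z, SSSZ)), mul(SZ, Z)))))
  step 8: S(S(S(S(add(add(Z, SSSZ), mul(SZ, Z))))))
  step 9: S(S(S(S(add(SSSZ, mul(SZ, Z))))))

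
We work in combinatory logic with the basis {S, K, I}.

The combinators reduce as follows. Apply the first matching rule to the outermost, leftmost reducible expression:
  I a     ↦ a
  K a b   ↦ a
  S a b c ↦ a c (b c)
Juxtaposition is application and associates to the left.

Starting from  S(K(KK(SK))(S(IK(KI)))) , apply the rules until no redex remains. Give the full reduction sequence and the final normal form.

Answer: normal form = SK  (in 2 steps)

Derivation:
  start: S(K(KK(SK))(S(IK(KI))))
  →1  S(KK(SK))
  →2  SK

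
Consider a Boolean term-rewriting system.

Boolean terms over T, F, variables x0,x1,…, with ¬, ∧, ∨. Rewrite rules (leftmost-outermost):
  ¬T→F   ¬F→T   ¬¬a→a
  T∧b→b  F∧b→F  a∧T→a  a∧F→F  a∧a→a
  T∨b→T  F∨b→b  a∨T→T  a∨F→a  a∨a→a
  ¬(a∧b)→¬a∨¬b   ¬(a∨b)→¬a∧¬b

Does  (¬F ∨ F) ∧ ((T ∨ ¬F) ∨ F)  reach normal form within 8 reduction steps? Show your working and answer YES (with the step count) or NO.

Answer: YES — reaches normal form T in 5 ≤ 8 steps

Reduction:
  start: (¬F ∨ F) ∧ ((T ∨ ¬F) ∨ F)
  [1] ¬F ∧ ((T ∨ ¬F) ∨ F)
  [2] T ∧ ((T ∨ ¬F) ∨ F)
  [3] (T ∨ ¬F) ∨ F
  [4] T ∨ ¬F
  [5] T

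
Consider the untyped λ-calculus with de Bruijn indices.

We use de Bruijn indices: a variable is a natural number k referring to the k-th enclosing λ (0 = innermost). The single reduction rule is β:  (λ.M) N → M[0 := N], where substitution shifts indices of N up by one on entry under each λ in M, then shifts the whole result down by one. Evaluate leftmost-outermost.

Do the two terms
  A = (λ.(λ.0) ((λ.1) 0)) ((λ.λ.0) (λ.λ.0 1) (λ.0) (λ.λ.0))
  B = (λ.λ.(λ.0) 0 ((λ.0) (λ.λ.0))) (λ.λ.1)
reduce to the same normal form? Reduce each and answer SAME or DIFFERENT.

Term A:
  start: (λ.(λ.0) ((λ.1) 0)) ((λ.λ.0) (λ.λ.0 1) (λ.0) (λ.λ.0))
  step 1: (λ.0) ((λ.(λ.λ.0) (λ.λ.0 1) (λ.0) (λ.λ.0)) ((λ.λ.0) (λ.λ.0 1) (λ.0) (λ.λ.0)))
  step 2: (λ.(λ.λ.0) (λ.λ.0 1) (λ.0) (λ.λ.0)) ((λ.λ.0) (λ.λ.0 1) (λ.0) (λ.λ.0))
  step 3: (λ.λ.0) (λ.λ.0 1) (λ.0) (λ.λ.0)
  step 4: (λ.0) (λ.0) (λ.λ.0)
  step 5: (λ.0) (λ.λ.0)
  step 6: λ.λ.0

Term B:
  start: (λ.λ.(λ.0) 0 ((λ.0) (λ.λ.0))) (λ.λ.1)
  step 1: λ.(λ.0) 0 ((λ.0) (λ.λ.0))
  step 2: λ.0 ((λ.0) (λ.λ.0))
  step 3: λ.0 (λ.λ.0)

Answer: DIFFERENT — A ⇓ λ.λ.0, B ⇓ λ.0 (λ.λ.0)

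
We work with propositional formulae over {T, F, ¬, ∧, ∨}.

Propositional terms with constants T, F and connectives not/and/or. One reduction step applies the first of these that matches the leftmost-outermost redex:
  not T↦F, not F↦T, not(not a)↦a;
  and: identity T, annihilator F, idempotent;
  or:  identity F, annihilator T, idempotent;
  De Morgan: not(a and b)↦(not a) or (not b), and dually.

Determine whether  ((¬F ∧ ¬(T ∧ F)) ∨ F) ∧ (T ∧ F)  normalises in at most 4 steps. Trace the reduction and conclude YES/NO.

Answer: NO — after 4 steps the term is (¬T ∨ ¬F) ∧ (T ∧ F), not yet normal

Working:
  start: ((¬F ∧ ¬(T ∧ F)) ∨ F) ∧ (T ∧ F)
  →1  (¬F ∧ ¬(T ∧ F)) ∧ (T ∧ F)
  →2  (T ∧ ¬(T ∧ F)) ∧ (T ∧ F)
  →3  ¬(T ∧ F) ∧ (T ∧ F)
  →4  (¬T ∨ ¬F) ∧ (T ∧ F)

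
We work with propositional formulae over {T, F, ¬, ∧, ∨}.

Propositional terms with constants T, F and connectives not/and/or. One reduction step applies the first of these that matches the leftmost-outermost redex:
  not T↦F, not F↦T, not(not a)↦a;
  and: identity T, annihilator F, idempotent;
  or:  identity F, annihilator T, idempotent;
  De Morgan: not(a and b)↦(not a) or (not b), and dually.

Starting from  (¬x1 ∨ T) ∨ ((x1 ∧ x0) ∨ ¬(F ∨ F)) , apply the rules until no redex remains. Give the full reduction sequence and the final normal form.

Answer: normal form = T  (in 2 steps)

Reduction:
  start: (¬x1 ∨ T) ∨ ((x1 ∧ x0) ∨ ¬(F ∨ F))
  →1  T ∨ ((x1 ∧ x0) ∨ ¬(F ∨ F))
  →2  T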